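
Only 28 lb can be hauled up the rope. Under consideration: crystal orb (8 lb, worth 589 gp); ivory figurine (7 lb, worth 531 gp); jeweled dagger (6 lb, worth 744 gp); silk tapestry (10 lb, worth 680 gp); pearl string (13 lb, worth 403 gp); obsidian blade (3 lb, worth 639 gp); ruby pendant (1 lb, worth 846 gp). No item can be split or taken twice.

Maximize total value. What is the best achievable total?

3498

Taking the top-ratio items first gives crystal orb + ivory figurine + jeweled dagger + obsidian blade + ruby pendant for 3349 (25 lb).
Dropping ivory figurine frees 7 lb; slotting in silk tapestry (10 lb) lifts the total to 3498 at 28 lb.
Runner-up ivory figurine + jeweled dagger + silk tapestry + obsidian blade + ruby pendant tops out at 3440.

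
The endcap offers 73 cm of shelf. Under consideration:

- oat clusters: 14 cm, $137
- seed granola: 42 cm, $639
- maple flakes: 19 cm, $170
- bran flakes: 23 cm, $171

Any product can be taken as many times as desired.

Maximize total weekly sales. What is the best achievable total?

913

Best packing: 2×oat clusters + seed granola — 70 cm, 913 total.
Every other selection either busts 73 cm or fails to beat 913.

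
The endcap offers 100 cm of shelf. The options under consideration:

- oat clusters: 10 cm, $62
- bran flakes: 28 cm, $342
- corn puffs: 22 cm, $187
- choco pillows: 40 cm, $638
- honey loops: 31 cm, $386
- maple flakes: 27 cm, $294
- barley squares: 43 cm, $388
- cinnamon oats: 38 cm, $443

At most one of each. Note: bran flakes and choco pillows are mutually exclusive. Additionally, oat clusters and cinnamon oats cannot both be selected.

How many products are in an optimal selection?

3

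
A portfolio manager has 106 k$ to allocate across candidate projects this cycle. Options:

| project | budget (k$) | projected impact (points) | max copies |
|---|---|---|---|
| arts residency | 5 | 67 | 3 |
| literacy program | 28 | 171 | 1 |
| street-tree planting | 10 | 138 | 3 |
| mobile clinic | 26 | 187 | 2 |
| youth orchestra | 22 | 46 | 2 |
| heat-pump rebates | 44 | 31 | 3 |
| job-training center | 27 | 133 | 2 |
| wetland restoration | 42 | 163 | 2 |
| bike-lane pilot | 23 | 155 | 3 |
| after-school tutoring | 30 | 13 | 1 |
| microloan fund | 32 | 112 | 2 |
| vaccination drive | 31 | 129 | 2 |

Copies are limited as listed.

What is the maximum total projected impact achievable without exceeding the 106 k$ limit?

Density check — street-tree planting 13.80, arts residency 13.40, mobile clinic 7.19 are the best per k$.
The ratio ordering already packs tightly: 3×arts residency + 3×street-tree planting + 2×mobile clinic, 97 k$, 989.
Every other selection either busts 106 k$ or exceeds an availability limit or fails to beat 989.

989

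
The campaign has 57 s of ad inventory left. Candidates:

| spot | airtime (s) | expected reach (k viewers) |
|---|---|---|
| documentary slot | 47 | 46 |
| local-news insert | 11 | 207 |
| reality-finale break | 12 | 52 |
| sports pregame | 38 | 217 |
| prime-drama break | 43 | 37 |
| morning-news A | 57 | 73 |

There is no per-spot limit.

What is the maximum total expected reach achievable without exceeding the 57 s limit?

The ratio ordering already packs tightly: 5×local-news insert, 55 s, 1035.
The spare 2 s is too small for any remaining spot, and no exchange beats 1035.

1035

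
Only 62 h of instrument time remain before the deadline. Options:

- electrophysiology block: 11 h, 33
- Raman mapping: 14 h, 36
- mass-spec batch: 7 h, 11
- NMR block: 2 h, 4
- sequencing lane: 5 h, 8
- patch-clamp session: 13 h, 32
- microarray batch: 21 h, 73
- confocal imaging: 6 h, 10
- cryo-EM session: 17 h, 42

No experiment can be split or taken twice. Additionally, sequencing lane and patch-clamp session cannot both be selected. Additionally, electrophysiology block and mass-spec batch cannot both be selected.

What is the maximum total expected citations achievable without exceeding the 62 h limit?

A density-first pass picks electrophysiology block + Raman mapping + NMR block + patch-clamp session + microarray batch — 178 at 61 h.
The 16 h tied up in Raman mapping and NMR block is better spent on cryo-EM session — total rises to 180 (62 h).
Next best is electrophysiology block + Raman mapping + NMR block + patch-clamp session + microarray batch at 178 (61 h) — short by 2.

180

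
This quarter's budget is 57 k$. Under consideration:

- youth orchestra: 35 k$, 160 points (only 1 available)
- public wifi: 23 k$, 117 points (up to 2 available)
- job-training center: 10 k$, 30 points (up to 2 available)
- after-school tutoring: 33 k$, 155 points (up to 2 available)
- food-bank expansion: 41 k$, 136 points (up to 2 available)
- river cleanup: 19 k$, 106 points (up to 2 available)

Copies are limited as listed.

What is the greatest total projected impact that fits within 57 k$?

272

Taking the top-ratio projects first gives job-training center + 2×river cleanup for 242 (48 k$).
The 48 k$ tied up in job-training center and 2×river cleanup is better spent on public wifi + after-school tutoring — total rises to 272 (56 k$).
That's the maximum — no swap from here does better than 272.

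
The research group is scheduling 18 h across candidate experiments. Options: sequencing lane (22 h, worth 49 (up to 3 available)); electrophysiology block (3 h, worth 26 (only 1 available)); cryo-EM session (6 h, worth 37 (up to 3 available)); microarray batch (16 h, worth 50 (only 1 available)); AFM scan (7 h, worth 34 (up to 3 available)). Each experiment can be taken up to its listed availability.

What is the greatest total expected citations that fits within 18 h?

Greedy by ratio would take electrophysiology block + 2×cryo-EM session: 15 h used, total 100.
The 3 h tied up in electrophysiology block is better spent on cryo-EM session — total rises to 111 (18 h).
Nothing else within 18 h beats 111.

111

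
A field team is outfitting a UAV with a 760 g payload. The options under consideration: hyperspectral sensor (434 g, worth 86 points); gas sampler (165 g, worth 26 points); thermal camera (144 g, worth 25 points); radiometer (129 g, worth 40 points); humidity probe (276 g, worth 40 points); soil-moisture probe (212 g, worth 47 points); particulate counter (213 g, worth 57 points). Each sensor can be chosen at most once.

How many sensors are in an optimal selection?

4

Best achievable data value is 170.
gas sampler + radiometer + soil-moisture probe + particulate counter hits 170 at 719 g.
All optima have 4 sensors.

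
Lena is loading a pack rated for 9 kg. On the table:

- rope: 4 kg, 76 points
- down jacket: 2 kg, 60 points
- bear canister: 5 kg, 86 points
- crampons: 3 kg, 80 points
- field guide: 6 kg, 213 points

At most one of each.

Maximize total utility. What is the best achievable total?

293

Greedy by ratio would take down jacket + field guide: 8 kg used, total 273.
Dropping down jacket frees 2 kg; slotting in crampons (3 kg) lifts the total to 293 at 9 kg.
The closest alternative, down jacket + field guide, reaches only 273.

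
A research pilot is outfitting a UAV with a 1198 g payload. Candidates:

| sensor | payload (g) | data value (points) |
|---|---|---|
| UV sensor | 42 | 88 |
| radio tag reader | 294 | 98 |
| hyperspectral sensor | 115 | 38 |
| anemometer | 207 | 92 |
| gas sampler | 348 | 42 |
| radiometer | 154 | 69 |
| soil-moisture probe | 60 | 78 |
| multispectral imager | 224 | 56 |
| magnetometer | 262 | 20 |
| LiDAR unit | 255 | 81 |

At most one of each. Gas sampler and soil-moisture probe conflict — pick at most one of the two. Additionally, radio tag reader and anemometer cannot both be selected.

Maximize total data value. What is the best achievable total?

508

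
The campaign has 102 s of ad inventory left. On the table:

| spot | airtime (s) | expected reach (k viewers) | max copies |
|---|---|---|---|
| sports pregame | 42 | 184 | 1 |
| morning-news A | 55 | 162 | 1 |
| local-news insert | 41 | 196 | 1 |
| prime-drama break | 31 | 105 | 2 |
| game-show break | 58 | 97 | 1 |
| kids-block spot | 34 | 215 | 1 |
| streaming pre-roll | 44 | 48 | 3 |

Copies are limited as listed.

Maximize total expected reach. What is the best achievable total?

425

Ranking by ratio (expected reach/s): kids-block spot 6.32, local-news insert 4.78, sports pregame 4.38, prime-drama break 3.39.
Greedy by ratio would take local-news insert + kids-block spot: 75 s used, total 411.
The 41 s tied up in local-news insert is better spent on 2×prime-drama break — total rises to 425 (96 s).
Every other selection either busts 102 s or exceeds an availability limit or fails to beat 425.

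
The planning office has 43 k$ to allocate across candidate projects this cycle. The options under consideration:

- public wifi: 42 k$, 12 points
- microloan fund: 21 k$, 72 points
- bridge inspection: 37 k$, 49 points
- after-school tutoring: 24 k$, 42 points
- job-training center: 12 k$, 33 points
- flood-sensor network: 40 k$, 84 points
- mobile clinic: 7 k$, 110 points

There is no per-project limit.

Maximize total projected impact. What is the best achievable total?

660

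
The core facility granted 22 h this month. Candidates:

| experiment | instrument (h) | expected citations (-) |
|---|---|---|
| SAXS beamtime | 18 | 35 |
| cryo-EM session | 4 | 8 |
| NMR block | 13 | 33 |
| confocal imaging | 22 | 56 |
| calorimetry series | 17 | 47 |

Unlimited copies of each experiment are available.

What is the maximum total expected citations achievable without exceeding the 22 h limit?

Greedy by ratio would take cryo-EM session + calorimetry series: 21 h used, total 55.
The 21 h tied up in cryo-EM session and calorimetry series is better spent on confocal imaging — total rises to 56 (22 h).
No other feasible combination exceeds 56.

56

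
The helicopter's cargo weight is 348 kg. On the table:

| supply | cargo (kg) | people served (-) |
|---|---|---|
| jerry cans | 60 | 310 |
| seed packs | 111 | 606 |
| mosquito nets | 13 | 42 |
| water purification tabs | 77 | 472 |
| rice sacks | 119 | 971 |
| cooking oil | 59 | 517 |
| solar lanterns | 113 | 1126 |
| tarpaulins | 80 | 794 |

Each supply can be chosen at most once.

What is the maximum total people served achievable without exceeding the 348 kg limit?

Mosquito nets + water purification tabs + cooking oil + solar lanterns + tarpaulins uses 342 of the 348 kg and totals 2951.

2951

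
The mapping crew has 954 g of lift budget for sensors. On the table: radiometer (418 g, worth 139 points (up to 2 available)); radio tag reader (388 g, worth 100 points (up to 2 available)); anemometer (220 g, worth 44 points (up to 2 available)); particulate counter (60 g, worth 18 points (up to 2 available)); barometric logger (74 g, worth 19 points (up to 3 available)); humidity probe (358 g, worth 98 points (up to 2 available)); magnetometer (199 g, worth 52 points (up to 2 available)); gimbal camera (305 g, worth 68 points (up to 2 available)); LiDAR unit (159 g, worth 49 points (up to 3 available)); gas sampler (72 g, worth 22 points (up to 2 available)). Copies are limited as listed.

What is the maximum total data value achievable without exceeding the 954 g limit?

300

Taking radiometer + barometric logger + 2×LiDAR unit + 2×gas sampler: 954 g used, 300 in data value.
Every other selection either busts 954 g or exceeds an availability limit or fails to beat 300.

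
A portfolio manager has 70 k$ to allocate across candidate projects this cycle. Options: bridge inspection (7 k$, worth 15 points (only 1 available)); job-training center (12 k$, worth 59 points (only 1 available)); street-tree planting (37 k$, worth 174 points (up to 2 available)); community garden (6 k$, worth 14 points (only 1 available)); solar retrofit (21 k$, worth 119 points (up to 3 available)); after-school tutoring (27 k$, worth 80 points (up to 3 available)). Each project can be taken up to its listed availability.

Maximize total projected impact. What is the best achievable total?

Taking the top-ratio projects first gives community garden + 3×solar retrofit for 371 (69 k$).
Replace community garden with bridge inspection: the trade gains 1 net, giving 372 at 70 k$.
Every other selection either busts 70 k$ or exceeds an availability limit or fails to beat 372.

372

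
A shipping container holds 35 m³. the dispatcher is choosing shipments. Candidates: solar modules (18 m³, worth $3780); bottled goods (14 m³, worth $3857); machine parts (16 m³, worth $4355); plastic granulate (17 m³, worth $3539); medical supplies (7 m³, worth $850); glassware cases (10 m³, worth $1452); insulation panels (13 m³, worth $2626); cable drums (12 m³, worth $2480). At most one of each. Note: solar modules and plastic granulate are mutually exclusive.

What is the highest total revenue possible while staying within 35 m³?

8212

Density check — bottled goods 275.50, machine parts 272.19, solar modules 210.00, plastic granulate 208.18 are the best per m³.
Taking bottled goods + machine parts: 30 m³ used, 8212 in revenue.
The closest alternative, solar modules + machine parts, reaches only 8135.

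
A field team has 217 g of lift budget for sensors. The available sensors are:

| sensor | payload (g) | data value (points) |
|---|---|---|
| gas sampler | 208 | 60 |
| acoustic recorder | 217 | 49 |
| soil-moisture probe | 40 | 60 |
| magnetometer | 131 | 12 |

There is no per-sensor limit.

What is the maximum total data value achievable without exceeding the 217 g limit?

Ranking by ratio (data value/g): soil-moisture probe 1.50, gas sampler 0.29, acoustic recorder 0.23, magnetometer 0.09.
Best packing: 5×soil-moisture probe — 200 g, 300 total.

300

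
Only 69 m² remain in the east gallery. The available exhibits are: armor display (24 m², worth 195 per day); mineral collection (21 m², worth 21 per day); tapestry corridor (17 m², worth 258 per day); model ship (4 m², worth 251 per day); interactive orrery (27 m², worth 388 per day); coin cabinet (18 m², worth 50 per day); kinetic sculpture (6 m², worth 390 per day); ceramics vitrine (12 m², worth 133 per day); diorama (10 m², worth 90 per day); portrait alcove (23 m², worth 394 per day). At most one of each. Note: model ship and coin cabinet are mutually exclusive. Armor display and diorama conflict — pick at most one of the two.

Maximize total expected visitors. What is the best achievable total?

Taking tapestry corridor + model ship + kinetic sculpture + ceramics vitrine + portrait alcove: 62 m² used, 1426 in expected visitors.
Nothing else feasible within 69 m² beats 1426.

1426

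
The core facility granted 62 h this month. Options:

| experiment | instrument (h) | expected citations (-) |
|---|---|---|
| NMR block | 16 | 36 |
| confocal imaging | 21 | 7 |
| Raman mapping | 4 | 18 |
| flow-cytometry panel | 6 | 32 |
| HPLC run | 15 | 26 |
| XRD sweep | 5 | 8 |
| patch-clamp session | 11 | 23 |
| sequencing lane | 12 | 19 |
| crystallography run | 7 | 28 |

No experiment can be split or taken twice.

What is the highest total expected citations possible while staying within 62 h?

164

Taking the top-ratio experiments first gives NMR block + Raman mapping + flow-cytometry panel + HPLC run + patch-clamp session + crystallography run for 163 (59 h).
Dropping HPLC run frees 15 h; slotting in XRD sweep + sequencing lane (17 h) lifts the total to 164 at 61 h.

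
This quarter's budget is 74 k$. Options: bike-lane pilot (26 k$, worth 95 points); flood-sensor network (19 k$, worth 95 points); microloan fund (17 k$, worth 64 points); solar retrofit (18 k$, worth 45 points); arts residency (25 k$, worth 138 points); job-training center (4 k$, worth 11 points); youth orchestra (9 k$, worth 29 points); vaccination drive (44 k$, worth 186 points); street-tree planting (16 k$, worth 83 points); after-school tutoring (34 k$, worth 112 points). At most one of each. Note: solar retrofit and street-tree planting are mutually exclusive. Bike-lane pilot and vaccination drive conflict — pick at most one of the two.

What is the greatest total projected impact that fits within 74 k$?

By projected impact per k$: arts residency 5.52, street-tree planting 5.19, flood-sensor network 5.00 lead.
Taking flood-sensor network + arts residency + job-training center + youth orchestra + street-tree planting: 73 k$ used, 356 in projected impact.

356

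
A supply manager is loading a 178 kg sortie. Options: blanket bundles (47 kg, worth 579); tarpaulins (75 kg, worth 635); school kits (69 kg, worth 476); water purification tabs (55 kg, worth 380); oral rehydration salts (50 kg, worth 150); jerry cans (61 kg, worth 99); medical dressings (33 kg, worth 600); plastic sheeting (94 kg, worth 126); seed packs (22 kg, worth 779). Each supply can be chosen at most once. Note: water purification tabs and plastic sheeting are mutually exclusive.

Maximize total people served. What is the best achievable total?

The ratio ordering already packs tightly: blanket bundles + tarpaulins + medical dressings + seed packs, 177 kg, 2593.
Runner-up blanket bundles + school kits + medical dressings + seed packs tops out at 2434.

2593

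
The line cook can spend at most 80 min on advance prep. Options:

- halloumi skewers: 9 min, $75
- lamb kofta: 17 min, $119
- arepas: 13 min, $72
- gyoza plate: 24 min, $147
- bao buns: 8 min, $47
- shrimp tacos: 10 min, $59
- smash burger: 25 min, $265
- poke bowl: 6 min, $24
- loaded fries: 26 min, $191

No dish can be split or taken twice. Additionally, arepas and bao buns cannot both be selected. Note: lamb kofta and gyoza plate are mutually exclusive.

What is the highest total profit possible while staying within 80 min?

650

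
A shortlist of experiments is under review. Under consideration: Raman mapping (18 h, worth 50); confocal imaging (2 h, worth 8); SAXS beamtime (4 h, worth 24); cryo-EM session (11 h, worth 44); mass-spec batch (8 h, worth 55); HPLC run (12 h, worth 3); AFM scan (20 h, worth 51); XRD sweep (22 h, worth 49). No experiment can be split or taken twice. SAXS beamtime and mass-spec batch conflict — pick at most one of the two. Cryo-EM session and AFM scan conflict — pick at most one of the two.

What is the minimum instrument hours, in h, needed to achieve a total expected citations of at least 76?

17

Need the lightest bundle worth ≥ 76.
Taking confocal imaging + SAXS beamtime + cryo-EM session gives 76 (≥ 76) for 17 h.
No combination under 17 h hits 76.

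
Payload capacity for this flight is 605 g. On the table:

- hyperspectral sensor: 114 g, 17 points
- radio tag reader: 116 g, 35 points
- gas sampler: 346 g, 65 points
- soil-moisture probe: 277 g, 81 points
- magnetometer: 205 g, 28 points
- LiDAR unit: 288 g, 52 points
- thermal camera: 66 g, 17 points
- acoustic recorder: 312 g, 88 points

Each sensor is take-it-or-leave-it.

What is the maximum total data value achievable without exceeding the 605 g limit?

169

Taking the top-ratio sensors first gives hyperspectral sensor + radio tag reader + soil-moisture probe + thermal camera for 150 (573 g).
Dropping hyperspectral sensor and radio tag reader and thermal camera frees 296 g; slotting in acoustic recorder (312 g) lifts the total to 169 at 589 g.
No other feasible combination exceeds 169.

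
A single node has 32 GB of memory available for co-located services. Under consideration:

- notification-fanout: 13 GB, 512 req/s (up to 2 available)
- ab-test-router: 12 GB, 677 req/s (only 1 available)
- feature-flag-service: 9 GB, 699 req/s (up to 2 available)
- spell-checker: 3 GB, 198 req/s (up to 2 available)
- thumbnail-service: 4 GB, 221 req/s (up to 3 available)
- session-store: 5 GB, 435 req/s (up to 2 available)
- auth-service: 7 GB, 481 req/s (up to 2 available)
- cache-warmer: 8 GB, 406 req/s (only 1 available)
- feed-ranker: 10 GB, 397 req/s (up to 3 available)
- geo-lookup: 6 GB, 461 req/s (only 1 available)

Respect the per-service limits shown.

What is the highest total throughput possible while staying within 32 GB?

2511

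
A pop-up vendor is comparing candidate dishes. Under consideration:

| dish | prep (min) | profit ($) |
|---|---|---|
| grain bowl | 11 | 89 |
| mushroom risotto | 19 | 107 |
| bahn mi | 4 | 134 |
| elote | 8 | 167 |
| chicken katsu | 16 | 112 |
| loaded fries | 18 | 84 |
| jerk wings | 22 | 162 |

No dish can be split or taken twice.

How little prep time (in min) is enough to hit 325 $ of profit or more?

23

Look for the lowest-prep combination reaching 325.
grain bowl + bahn mi + elote reaches 390 using 23 min.
No combination under 23 min hits 325.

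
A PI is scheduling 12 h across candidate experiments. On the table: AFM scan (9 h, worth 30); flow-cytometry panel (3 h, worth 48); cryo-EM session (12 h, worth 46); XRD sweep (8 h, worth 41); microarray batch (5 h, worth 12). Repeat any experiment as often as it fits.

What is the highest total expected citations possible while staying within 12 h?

The ratio ordering already packs tightly: 4×flow-cytometry panel, 12 h, 192.
Nothing else within 12 h beats 192.

192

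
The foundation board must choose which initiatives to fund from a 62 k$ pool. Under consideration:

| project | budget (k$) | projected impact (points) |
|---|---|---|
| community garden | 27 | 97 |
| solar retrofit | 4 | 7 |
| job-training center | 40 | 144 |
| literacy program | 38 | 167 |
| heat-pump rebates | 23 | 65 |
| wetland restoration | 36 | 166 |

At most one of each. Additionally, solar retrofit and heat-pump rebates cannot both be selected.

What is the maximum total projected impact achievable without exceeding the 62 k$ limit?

232

A density-first pass picks heat-pump rebates + wetland restoration — 231 at 59 k$.
Dropping wetland restoration frees 36 k$; slotting in literacy program (38 k$) lifts the total to 232 at 61 k$.
That's the maximum — no feasible swap from here does better than 232.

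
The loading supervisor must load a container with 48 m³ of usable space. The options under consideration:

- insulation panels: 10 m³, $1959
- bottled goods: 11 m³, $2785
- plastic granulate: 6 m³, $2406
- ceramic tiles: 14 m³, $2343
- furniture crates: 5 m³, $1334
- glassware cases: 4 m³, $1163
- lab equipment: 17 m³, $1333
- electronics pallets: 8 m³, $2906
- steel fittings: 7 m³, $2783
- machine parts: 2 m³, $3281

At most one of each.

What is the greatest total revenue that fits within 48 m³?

Taking the top-ratio shipments first gives bottled goods + plastic granulate + furniture crates + glassware cases + electronics pallets + steel fittings + machine parts for 16658 (43 m³).
Dropping furniture crates frees 5 m³; slotting in insulation panels (10 m³) lifts the total to 17283 at 48 m³.

17283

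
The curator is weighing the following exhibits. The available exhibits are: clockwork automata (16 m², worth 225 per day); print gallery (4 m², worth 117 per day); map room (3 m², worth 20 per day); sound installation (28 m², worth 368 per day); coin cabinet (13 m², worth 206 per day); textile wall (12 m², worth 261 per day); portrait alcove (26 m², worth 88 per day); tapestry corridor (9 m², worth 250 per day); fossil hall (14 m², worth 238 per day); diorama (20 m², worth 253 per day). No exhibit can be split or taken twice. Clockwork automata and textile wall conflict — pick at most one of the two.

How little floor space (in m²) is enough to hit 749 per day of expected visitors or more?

35

Need the lightest bundle worth ≥ 749.
textile wall + tapestry corridor + fossil hall reaches 749 using 35 m².
Any bundle with less than 35 m² falls short of 749.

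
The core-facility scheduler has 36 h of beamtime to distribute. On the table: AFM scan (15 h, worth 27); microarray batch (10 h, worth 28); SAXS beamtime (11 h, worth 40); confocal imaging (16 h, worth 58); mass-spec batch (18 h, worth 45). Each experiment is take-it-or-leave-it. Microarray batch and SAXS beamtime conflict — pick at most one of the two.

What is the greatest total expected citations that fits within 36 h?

103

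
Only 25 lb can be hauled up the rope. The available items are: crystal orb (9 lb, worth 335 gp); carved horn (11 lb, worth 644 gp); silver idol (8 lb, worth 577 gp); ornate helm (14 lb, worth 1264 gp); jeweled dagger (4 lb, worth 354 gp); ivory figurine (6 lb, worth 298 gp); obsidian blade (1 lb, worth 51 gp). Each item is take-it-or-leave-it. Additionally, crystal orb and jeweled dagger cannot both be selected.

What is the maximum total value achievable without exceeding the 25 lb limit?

1967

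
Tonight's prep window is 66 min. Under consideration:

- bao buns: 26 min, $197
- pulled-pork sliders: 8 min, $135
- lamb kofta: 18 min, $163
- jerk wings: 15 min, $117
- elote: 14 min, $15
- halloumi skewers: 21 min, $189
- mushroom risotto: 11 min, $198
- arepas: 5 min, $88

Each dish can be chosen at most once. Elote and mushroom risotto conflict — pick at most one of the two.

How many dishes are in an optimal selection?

Best achievable profit is 773.
pulled-pork sliders + lamb kofta + halloumi skewers + mushroom risotto + arepas hits 773 at 63 min.
All optima have 5 dishes.

5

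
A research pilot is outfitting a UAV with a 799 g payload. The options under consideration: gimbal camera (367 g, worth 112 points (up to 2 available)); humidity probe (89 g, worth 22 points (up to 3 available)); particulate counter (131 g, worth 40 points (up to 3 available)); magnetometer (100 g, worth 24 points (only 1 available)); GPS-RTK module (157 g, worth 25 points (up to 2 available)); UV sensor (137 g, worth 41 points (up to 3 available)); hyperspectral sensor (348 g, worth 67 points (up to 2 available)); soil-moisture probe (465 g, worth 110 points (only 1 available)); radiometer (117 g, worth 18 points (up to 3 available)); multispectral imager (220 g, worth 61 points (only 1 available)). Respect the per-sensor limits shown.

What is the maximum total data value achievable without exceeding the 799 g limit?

235

Ranking by ratio (data value/g): particulate counter 0.31, gimbal camera 0.31, UV sensor 0.30.
Greedy by ratio would take gimbal camera + 3×particulate counter: 760 g used, total 232.
Replace 3×particulate counter with 3×UV sensor: the trade gains 3 net, giving 235 at 778 g.
That's the maximum — no swap from here does better than 235.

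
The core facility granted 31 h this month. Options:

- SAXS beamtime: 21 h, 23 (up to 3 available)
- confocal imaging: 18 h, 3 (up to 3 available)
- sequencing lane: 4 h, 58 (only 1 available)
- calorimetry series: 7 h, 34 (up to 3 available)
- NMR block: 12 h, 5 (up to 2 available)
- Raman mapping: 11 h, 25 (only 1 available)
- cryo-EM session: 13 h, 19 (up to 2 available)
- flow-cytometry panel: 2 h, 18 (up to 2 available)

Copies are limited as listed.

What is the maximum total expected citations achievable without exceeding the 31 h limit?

196

The ratio ordering already packs tightly: sequencing lane + 3×calorimetry series + 2×flow-cytometry panel, 29 h, 196.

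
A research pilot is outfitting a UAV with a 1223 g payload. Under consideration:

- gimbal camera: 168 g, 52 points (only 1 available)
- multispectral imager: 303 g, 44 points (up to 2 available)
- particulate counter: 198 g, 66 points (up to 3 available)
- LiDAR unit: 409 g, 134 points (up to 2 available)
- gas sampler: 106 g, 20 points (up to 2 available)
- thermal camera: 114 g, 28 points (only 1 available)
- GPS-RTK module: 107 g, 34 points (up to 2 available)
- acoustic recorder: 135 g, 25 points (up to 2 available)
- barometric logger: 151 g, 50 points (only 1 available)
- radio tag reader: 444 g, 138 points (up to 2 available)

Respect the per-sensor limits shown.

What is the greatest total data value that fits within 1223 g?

400

A density-first pass picks 3×particulate counter + LiDAR unit + barometric logger — 382 at 1154 g.
The 151 g tied up in barometric logger is better spent on 2×GPS-RTK module — total rises to 400 (1217 g).
That's the maximum — no swap from here does better than 400.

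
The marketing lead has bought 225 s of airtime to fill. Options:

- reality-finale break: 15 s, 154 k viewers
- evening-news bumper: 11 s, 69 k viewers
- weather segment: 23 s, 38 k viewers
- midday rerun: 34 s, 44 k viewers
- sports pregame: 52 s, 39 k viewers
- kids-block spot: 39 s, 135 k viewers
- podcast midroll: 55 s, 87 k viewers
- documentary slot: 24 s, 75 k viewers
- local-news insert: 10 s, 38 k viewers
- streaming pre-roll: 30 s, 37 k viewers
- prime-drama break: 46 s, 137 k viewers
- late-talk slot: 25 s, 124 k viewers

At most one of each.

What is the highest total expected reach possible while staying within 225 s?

Ranking by ratio (expected reach/s): reality-finale break 10.27, evening-news bumper 6.27, late-talk slot 4.96, local-news insert 3.80.
The ratio heuristic lands on reality-finale break + evening-news bumper + weather segment + kids-block spot + documentary slot + local-news insert + streaming pre-roll + prime-drama break + late-talk slot (807) but leaves 2 s idle.
Replace weather segment and streaming pre-roll with podcast midroll: the trade gains 12 net, giving 819 at 225 s.
That's the maximum — no swap from here does better than 819.

819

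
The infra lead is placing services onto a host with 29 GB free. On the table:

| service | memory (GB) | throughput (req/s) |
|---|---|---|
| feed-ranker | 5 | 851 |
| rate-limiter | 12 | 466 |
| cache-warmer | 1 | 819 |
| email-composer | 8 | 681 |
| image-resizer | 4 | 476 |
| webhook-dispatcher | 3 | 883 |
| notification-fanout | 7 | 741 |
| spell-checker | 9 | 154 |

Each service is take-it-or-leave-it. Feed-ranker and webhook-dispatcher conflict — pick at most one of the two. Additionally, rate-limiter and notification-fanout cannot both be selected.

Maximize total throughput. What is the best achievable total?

3600

Ranking by ratio (throughput/GB): cache-warmer 819.00, webhook-dispatcher 294.33, feed-ranker 170.20, image-resizer 119.00.
Best packing: cache-warmer + email-composer + image-resizer + webhook-dispatcher + notification-fanout — 23 GB, 3600 total.
Nothing else feasible within 29 GB beats 3600.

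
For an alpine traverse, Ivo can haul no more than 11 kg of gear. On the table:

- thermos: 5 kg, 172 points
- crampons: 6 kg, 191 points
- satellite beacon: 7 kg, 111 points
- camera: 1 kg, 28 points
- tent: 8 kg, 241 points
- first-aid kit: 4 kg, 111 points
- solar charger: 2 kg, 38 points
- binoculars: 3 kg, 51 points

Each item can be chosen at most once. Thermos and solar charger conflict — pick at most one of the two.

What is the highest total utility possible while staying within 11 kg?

363

Best packing: thermos + crampons — 11 kg, 363 total.
Runner-up crampons + camera + first-aid kit tops out at 330.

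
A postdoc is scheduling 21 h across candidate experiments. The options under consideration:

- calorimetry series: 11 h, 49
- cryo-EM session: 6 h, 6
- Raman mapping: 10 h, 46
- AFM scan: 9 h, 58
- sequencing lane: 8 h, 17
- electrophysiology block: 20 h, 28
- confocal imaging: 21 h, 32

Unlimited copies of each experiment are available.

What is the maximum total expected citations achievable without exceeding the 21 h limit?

2×AFM scan uses 18 of the 21 h and totals 116.

116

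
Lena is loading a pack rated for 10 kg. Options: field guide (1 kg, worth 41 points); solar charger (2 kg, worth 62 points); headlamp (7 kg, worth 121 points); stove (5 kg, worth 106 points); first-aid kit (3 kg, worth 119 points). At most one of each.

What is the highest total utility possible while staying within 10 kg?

A density-first pass picks field guide + solar charger + first-aid kit — 222 at 6 kg.
Replace field guide with stove: the trade gains 65 net, giving 287 at 10 kg.
Every other selection either busts 10 kg or fails to beat 287.

287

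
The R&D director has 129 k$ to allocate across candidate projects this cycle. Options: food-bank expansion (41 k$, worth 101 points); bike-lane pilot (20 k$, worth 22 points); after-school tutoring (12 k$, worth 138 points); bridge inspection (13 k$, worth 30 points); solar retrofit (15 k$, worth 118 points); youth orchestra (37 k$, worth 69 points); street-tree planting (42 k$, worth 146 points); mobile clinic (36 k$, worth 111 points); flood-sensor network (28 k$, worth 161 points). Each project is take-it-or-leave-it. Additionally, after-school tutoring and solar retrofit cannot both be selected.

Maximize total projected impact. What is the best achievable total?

After-school tutoring + street-tree planting + mobile clinic + flood-sensor network uses 118 of the 129 k$ and totals 556.

556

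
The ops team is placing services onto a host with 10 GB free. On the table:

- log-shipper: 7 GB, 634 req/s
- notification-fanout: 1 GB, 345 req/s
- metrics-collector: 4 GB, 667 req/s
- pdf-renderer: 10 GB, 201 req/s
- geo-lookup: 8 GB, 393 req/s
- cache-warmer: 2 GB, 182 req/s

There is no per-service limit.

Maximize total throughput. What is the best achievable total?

Density check — notification-fanout 345.00, metrics-collector 166.75, cache-warmer 91.00, log-shipper 90.57 are the best per GB.
Best packing: 10×notification-fanout — 10 GB, 3450 total.
Every other selection either busts 10 GB or fails to beat 3450.

3450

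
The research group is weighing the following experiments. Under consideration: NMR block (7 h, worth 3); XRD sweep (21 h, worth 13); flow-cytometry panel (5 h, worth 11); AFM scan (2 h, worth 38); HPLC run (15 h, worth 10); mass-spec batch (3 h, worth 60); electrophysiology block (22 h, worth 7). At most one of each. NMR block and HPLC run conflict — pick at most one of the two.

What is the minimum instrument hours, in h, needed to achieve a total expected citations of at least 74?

5

Need the lightest bundle worth ≥ 74.
AFM scan + mass-spec batch reaches 98 using 5 h.
Any bundle with less than 5 h falls short of 74.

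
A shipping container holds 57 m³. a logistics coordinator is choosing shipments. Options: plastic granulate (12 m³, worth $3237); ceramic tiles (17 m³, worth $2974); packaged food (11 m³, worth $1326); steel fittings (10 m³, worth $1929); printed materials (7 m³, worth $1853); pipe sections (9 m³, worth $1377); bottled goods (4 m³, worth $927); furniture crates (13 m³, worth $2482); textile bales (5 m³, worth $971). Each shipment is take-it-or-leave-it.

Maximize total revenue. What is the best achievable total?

11891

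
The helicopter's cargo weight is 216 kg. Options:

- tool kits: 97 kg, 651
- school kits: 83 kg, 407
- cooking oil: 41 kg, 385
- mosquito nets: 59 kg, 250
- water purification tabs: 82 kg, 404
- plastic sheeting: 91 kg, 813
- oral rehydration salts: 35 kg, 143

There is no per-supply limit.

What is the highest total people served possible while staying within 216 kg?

1968

Filling by ratio: 5×cooking oil for 1925, with 11 kg left unused.
Dropping 2×cooking oil frees 82 kg; slotting in plastic sheeting (91 kg) lifts the total to 1968 at 214 kg.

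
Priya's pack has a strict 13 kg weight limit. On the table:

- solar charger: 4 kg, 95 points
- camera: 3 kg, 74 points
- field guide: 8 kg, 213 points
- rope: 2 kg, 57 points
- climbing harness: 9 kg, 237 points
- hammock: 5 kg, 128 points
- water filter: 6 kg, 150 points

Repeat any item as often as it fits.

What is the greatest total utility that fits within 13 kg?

Ranking by ratio (utility/kg): rope 28.50, field guide 26.62, climbing harness 26.33.
A density-first pass picks 6×rope — 342 at 12 kg.
Dropping rope frees 2 kg; slotting in camera (3 kg) lifts the total to 359 at 13 kg.
Every other selection either busts 13 kg or fails to beat 359.

359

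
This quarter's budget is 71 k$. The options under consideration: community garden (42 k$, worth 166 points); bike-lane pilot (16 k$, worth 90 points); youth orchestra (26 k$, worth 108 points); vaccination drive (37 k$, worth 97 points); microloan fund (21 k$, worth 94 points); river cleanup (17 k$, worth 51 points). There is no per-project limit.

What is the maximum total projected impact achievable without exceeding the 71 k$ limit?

364

Ranking by ratio (projected impact/k$): bike-lane pilot 5.62, microloan fund 4.48, youth orchestra 4.15, community garden 3.95.
Greedy by ratio would take 4×bike-lane pilot: 64 k$ used, total 360.
Dropping bike-lane pilot frees 16 k$; slotting in microloan fund (21 k$) lifts the total to 364 at 69 k$.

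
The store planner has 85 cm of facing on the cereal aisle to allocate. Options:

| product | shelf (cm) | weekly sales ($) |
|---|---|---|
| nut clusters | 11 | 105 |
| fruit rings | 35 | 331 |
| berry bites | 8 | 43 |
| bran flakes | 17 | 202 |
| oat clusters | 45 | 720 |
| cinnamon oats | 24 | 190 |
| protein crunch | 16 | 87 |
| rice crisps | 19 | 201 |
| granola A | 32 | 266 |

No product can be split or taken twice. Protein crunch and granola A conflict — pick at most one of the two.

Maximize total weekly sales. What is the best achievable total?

By weekly sales per cm: oat clusters 16.00, bran flakes 11.88, rice crisps 10.58 lead.
Taking bran flakes + oat clusters + rice crisps: 81 cm used, 1123 in weekly sales.
That's the maximum — no feasible swap from here does better than 1123.

1123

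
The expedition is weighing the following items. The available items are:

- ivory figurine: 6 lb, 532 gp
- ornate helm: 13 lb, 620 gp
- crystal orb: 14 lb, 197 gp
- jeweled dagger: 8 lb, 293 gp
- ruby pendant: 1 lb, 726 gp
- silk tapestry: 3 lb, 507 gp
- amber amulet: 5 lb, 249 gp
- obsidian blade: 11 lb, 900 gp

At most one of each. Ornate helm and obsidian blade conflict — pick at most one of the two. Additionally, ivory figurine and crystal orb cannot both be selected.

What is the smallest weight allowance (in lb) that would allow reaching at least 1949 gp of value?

15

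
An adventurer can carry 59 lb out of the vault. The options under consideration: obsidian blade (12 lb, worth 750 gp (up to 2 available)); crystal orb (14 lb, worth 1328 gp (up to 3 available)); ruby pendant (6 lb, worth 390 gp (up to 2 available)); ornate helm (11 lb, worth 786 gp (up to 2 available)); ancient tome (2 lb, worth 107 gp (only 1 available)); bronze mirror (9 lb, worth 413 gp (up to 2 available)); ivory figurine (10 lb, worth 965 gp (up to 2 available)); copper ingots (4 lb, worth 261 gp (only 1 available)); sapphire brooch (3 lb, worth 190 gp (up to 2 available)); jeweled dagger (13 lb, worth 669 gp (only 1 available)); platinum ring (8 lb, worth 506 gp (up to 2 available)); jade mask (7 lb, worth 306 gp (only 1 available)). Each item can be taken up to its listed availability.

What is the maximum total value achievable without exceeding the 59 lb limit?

Greedy by ratio would take 2×crystal orb + ornate helm + 2×ivory figurine: 59 lb used, total 5372.
But 3×crystal orb + ivory figurine + copper ingots + sapphire brooch fits in 59 lb and reaches 5400.

5400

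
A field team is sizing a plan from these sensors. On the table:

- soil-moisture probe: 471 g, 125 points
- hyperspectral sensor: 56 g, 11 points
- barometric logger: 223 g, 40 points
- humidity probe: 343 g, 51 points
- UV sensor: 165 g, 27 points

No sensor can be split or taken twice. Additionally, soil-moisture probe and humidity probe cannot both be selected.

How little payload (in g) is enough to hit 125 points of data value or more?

Need the lightest bundle worth ≥ 125.
Taking soil-moisture probe gives 125 (≥ 125) for 471 g.
Below 471 g the best achievable stays under 125.

471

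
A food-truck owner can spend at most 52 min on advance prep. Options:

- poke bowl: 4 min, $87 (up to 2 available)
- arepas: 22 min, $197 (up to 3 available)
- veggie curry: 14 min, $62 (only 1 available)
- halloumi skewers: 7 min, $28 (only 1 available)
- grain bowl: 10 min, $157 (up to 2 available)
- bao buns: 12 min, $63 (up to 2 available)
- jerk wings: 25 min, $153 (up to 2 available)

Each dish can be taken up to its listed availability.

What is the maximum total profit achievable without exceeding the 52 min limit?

685

The ratio ordering already packs tightly: 2×poke bowl + arepas + 2×grain bowl, 50 min, 685.
Every other selection either busts 52 min or exceeds an availability limit or fails to beat 685.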